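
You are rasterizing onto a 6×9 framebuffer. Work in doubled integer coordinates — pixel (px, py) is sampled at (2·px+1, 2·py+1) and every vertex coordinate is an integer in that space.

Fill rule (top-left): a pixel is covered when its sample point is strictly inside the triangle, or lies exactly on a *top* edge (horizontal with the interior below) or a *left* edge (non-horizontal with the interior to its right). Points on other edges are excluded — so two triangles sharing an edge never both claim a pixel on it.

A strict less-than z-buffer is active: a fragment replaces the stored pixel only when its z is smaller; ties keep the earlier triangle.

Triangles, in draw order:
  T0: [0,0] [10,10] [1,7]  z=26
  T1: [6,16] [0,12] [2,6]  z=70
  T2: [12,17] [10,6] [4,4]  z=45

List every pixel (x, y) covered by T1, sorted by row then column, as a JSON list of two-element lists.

T0:
  2·area = 60
  edge (0, 0)→(10, 10): d=(10,10) right/bottom  bias=-1
  edge (10, 10)→(1, 7): d=(-9,-3) top-left  bias=+0
  edge (1, 7)→(0, 0): d=(-1,-7) top-left  bias=+0
    (0,0)@(1, 1): e=[0,54,6] → ·  [on edge]
    (0,1)@(1, 3): e=[20,36,4] → #
    (1,1)@(3, 3): e=[0,42,18] → ·  [on edge]
    (0,2)@(1, 5): e=[40,18,2] → #
    (1,2)@(3, 5): e=[20,24,16] → #
    (2,2)@(5, 5): e=[0,30,30] → ·  [on edge]
    (0,3)@(1, 7): e=[60,0,0] → #  [on edge]
    (2,3)@(5, 7): e=[20,12,28] → #
    (3,3)@(7, 7): e=[0,18,42] → ·  [on edge]
    (0,4)@(1, 9): e=[80,-18,-2] → ·
    (1,4)@(3, 9): e=[60,-12,12] → ·
    (2,4)@(5, 9): e=[40,-6,26] → ·
    (3,4)@(7, 9): e=[20,0,40] → #  [on edge]
    (4,4)@(9, 9): e=[0,6,54] → ·  [on edge]
    (5,5)@(11, 11): e=[0,-6,66] → ·  [on edge]
  covered (7 px):
    · · · · · ·
    # · · · · ·
    # # · · · ·
    # # # · · ·
    · · · # · ·
    · · · · · ·
    · · · · · ·
    · · · · · ·
    · · · · · ·
T1:
  2·area = 44
  edge (6, 16)→(0, 12): d=(-6,-4) top-left  bias=+0
  edge (0, 12)→(2, 6): d=(2,-6) top-left  bias=+0
  edge (2, 6)→(6, 16): d=(4,10) right/bottom  bias=-1
    (1,1)@(3, 3): e=[66,0,-22] → ·  [on edge]
    (0,4)@(1, 9): e=[22,0,22] → #  [on edge]
    (1,4)@(3, 9): e=[30,12,2] → #
    (2,4)@(5, 9): e=[38,24,-18] → ·
    (0,5)@(1, 11): e=[10,4,30] → #
    (2,5)@(5, 11): e=[26,28,-10] → ·
    (0,6)@(1, 13): e=[-2,8,38] → ·
    (1,6)@(3, 13): e=[6,20,18] → #
    (2,6)@(5, 13): e=[14,32,-2] → ·
    (1,7)@(3, 15): e=[-6,24,26] → ·
    (2,7)@(5, 15): e=[2,36,6] → #
    (3,7)@(7, 15): e=[10,48,-14] → ·
  covered (6 px):
    · · · · · ·
    · · · · · ·
    · · · · · ·
    · · · · · ·
    # # · · · ·
    # # · · · ·
    · # · · · ·
    · · # · · ·
    · · · · · ·
T2:
  2·area = 62  (B↔C swapped to make it positive)
  edge (12, 17)→(4, 4): d=(-8,-13) top-left  bias=+0
  edge (4, 4)→(10, 6): d=(6,2) right/bottom  bias=-1
  edge (10, 6)→(12, 17): d=(2,11) right/bottom  bias=-1
    (0,1)@(1, 3): e=[-31,0,93] → ·  [on edge]
    (2,2)@(5, 5): e=[5,4,53] → #
    (3,2)@(7, 5): e=[31,0,31] → ·  [on edge]
    (2,3)@(5, 7): e=[-11,16,57] → ·
    (3,3)@(7, 7): e=[15,12,35] → #
    (4,3)@(9, 7): e=[41,8,13] → #
    (5,3)@(11, 7): e=[67,4,-9] → ·
    (3,4)@(7, 9): e=[-1,24,39] → ·
    (4,4)@(9, 9): e=[25,20,17] → #
    (5,4)@(11, 9): e=[51,16,-5] → ·
    (4,5)@(9, 11): e=[9,32,21] → #
    (5,5)@(11, 11): e=[35,28,-1] → ·
  covered (7 px):
    · · · · · ·
    · · · · · ·
    · · # · · ·
    · · · # # ·
    · · · · # ·
    · · · · # ·
    · · · · · #
    · · · · · #
    · · · · · ·

Answer: [[0,4],[1,4],[0,5],[1,5],[1,6],[2,7]]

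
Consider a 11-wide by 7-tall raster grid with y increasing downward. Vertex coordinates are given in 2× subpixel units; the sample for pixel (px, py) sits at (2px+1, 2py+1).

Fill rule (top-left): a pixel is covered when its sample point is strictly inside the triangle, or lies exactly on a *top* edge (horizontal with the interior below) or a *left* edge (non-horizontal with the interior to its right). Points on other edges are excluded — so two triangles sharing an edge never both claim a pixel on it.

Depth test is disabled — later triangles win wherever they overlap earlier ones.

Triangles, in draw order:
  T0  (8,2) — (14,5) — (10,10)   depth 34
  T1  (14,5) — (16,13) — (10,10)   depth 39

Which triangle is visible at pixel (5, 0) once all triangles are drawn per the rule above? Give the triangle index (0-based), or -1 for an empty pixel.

T0:
  2·area = 42
  edge (8, 2)→(14, 5): d=(6,3) right/bottom  bias=-1
  edge (14, 5)→(10, 10): d=(-4,5) right/bottom  bias=-1
  edge (10, 10)→(8, 2): d=(-2,-8) top-left  bias=+0
    (4,1)@(9, 3): e=[3,33,6] → X
    (5,1)@(11, 3): e=[-3,23,22] → .
    (4,2)@(9, 5): e=[15,25,2] → X
    (5,2)@(11, 5): e=[9,15,18] → X
    (6,2)@(13, 5): e=[3,5,34] → X
    (7,2)@(15, 5): e=[-3,-5,50] → .
    (4,3)@(9, 7): e=[27,17,-2] → .
    (5,3)@(11, 7): e=[21,7,14] → X
    (6,3)@(13, 7): e=[15,-3,30] → .
    (5,4)@(11, 9): e=[33,-1,10] → .
  covered (5 px):
    . . . . . . . . . . .
    . . . . X . . . . . .
    . . . . X X X . . . .
    . . . . . X . . . . .
    . . . . . . . . . . .
    . . . . . . . . . . .
    . . . . . . . . . . .
T1:
  2·area = 42
  edge (14, 5)→(16, 13): d=(2,8) right/bottom  bias=-1
  edge (16, 13)→(10, 10): d=(-6,-3) top-left  bias=+0
  edge (10, 10)→(14, 5): d=(4,-5) top-left  bias=+0
    (6,0)@(13, 1): e=[0,63,-21] → .  [on edge]
    (6,3)@(13, 7): e=[12,27,3] → X
    (7,3)@(15, 7): e=[-4,33,13] → .
    (5,4)@(11, 9): e=[32,9,1] → X
    (7,4)@(15, 9): e=[0,21,21] → .  [on edge]
    (5,5)@(11, 11): e=[36,-3,9] → .
    (6,5)@(13, 11): e=[20,3,19] → X
    (7,5)@(15, 11): e=[4,9,29] → X
    (8,5)@(17, 11): e=[-12,15,39] → .
    (6,6)@(13, 13): e=[24,-9,27] → .
    (7,6)@(15, 13): e=[8,-3,37] → .
  covered (5 px):
    . . . . . . . . . . .
    . . . . . . . . . . .
    . . . . . . . . . . .
    . . . . . . X . . . .
    . . . . . X X . . . .
    . . . . . . X X . . .
    . . . . . . . . . . .

Z-buffer (winner per pixel, '.' = empty):
  . . . . . . . . . . .
  . . . . 0 . . . . . .
  . . . . 0 0 0 . . . .
  . . . . . 0 1 . . . .
  . . . . . 1 1 . . . .
  . . . . . . 1 1 . . .
  . . . . . . . . . . .

Answer: -1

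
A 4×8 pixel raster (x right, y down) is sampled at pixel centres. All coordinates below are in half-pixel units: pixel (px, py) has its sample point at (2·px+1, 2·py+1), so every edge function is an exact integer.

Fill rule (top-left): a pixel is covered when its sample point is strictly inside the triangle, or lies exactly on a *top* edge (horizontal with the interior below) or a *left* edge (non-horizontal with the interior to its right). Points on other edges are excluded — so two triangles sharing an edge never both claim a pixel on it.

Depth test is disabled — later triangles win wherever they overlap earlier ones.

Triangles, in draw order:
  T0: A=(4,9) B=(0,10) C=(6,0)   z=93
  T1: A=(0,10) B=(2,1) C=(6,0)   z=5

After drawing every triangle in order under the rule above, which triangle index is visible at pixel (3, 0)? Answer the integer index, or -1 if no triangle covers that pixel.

T0:
  2·area = 34
  edge (4, 9)→(0, 10): d=(-4,1) right/bottom  bias=-1
  edge (0, 10)→(6, 0): d=(6,-10) top-left  bias=+0
  edge (6, 0)→(4, 9): d=(-2,9) right/bottom  bias=-1
    (2,1)@(5, 3): e=[23,8,3] → X
    (3,1)@(7, 3): e=[21,28,-15] → .
    (1,2)@(3, 5): e=[17,0,17] → X  [on edge]
    (2,2)@(5, 5): e=[15,20,-1] → .
    (1,3)@(3, 7): e=[9,12,13] → X
    (2,3)@(5, 7): e=[7,32,-5] → .
    (0,4)@(1, 9): e=[3,4,27] → X
    (2,4)@(5, 9): e=[-1,44,-9] → .
    (0,5)@(1, 11): e=[-5,16,23] → .
    (1,5)@(3, 11): e=[-7,36,5] → .
  covered (5 px):
    . . . .
    . . X .
    . X . .
    . X . .
    X X . .
    . . . .
    . . . .
    . . . .
T1:
  2·area = 34
  edge (0, 10)→(2, 1): d=(2,-9) top-left  bias=+0
  edge (2, 1)→(6, 0): d=(4,-1) top-left  bias=+0
  edge (6, 0)→(0, 10): d=(-6,10) right/bottom  bias=-1
    (1,0)@(3, 1): e=[9,1,24] → X
    (2,0)@(5, 1): e=[27,3,4] → X
    (3,0)@(7, 1): e=[45,5,-16] → .
    (1,1)@(3, 3): e=[13,9,12] → X
    (2,1)@(5, 3): e=[31,11,-8] → .
    (1,2)@(3, 5): e=[17,17,0] → .  [on edge]
    (0,3)@(1, 7): e=[3,23,8] → X
    (1,3)@(3, 7): e=[21,25,-12] → .
    (0,4)@(1, 9): e=[7,31,-4] → .
  covered (4 px):
    . X X .
    . X . .
    . . . .
    X . . .
    . . . .
    . . . .
    . . . .
    . . . .

Z-buffer (winner per pixel, '.' = empty):
  . 1 1 .
  . 1 0 .
  . 0 . .
  1 0 . .
  0 0 . .
  . . . .
  . . . .
  . . . .

Answer: -1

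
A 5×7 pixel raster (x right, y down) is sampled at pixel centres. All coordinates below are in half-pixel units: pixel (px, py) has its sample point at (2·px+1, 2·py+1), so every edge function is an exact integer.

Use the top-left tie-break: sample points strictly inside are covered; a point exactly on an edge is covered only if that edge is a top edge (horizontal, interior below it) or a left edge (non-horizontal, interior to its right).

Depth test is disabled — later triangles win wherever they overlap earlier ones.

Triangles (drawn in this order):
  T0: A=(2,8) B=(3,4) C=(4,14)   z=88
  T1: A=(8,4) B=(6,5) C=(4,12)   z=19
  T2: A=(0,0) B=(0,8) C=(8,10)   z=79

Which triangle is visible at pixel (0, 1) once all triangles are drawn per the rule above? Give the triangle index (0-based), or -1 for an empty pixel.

T0:
  2·area = 14
  edge (2, 8)→(3, 4): d=(1,-4) top-left  bias=+0
  edge (3, 4)→(4, 14): d=(1,10) right/bottom  bias=-1
  edge (4, 14)→(2, 8): d=(-2,-6) top-left  bias=+0
    (0,2)@(1, 5): e=[-7,21,0] → ·  [on edge]
    (1,2)@(3, 5): e=[1,1,12] → █
    (2,2)@(5, 5): e=[9,-19,24] → ·
    (1,3)@(3, 7): e=[3,3,8] → █
    (2,3)@(5, 7): e=[11,-17,20] → ·
    (1,4)@(3, 9): e=[5,5,4] → █
    (2,4)@(5, 9): e=[13,-15,16] → ·
    (1,5)@(3, 11): e=[7,7,0] → █  [on edge]
    (2,5)@(5, 11): e=[15,-13,12] → ·
    (1,6)@(3, 13): e=[9,9,-4] → ·
  covered (4 px):
    · · · · ·
    · · · · ·
    · █ · · ·
    · █ · · ·
    · █ · · ·
    · █ · · ·
    · · · · ·
T1:
  2·area = 12  (B↔C swapped to make it positive)
  edge (8, 4)→(4, 12): d=(-4,8) right/bottom  bias=-1
  edge (4, 12)→(6, 5): d=(2,-7) top-left  bias=+0
  edge (6, 5)→(8, 4): d=(2,-1) top-left  bias=+0
    (3,2)@(7, 5): e=[4,7,1] → █
    (4,2)@(9, 5): e=[-12,21,3] → ·
    (3,3)@(7, 7): e=[-4,11,5] → ·
    (2,4)@(5, 9): e=[4,1,7] → █
    (3,4)@(7, 9): e=[-12,15,9] → ·
    (2,5)@(5, 11): e=[-4,5,11] → ·
  covered (2 px):
    · · · · ·
    · · · · ·
    · · · █ ·
    · · · · ·
    · · █ · ·
    · · · · ·
    · · · · ·
T2:
  2·area = 64  (B↔C swapped to make it positive)
  edge (0, 0)→(8, 10): d=(8,10) right/bottom  bias=-1
  edge (8, 10)→(0, 8): d=(-8,-2) top-left  bias=+0
  edge (0, 8)→(0, 0): d=(0,-8) top-left  bias=+0
    (0,1)@(1, 3): e=[14,42,8] → █
    (1,1)@(3, 3): e=[-6,46,24] → ·
    (0,2)@(1, 5): e=[30,26,8] → █
    (1,2)@(3, 5): e=[10,30,24] → █
    (2,2)@(5, 5): e=[-10,34,40] → ·
    (0,3)@(1, 7): e=[46,10,8] → █
    (2,3)@(5, 7): e=[6,18,40] → █
    (3,3)@(7, 7): e=[-14,22,56] → ·
    (0,4)@(1, 9): e=[62,-6,8] → ·
    (1,4)@(3, 9): e=[42,-2,24] → ·
    (2,4)@(5, 9): e=[22,2,40] → █
    (3,4)@(7, 9): e=[2,6,56] → █
  covered (8 px):
    · · · · ·
    █ · · · ·
    █ █ · · ·
    █ █ █ · ·
    · · █ █ ·
    · · · · ·
    · · · · ·

Z-buffer (winner per pixel, '.' = empty):
  . . . . .
  2 . . . .
  2 2 . 1 .
  2 2 2 . .
  . 0 2 2 .
  . 0 . . .
  . . . . .

Final: 2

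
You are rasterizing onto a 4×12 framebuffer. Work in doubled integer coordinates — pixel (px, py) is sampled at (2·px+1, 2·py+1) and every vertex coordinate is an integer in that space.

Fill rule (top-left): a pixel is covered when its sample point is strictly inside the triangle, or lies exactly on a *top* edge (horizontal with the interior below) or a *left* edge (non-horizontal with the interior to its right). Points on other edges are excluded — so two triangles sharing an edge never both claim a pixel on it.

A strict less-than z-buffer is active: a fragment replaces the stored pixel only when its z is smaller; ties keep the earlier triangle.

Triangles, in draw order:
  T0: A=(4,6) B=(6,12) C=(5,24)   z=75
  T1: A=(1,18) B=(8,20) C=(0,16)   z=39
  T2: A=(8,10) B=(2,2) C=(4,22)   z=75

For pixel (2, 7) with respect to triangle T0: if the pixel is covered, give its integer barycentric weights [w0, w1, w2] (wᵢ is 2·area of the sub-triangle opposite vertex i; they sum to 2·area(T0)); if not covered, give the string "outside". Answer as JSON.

T0:
  2·area = 30
  edge (4, 6)→(6, 12): d=(2,6) right/bottom  bias=-1
  edge (6, 12)→(5, 24): d=(-1,12) right/bottom  bias=-1
  edge (5, 24)→(4, 6): d=(-1,-18) top-left  bias=+0
    (1,1)@(3, 3): e=[0,45,-15] → .  [on edge]
    (2,4)@(5, 9): e=[0,15,15] → .  [on edge]
    (2,5)@(5, 11): e=[4,13,13] → X
    (3,5)@(7, 11): e=[-8,-11,49] → .
    (2,6)@(5, 13): e=[8,11,11] → X
    (3,6)@(7, 13): e=[-4,-13,47] → .
    (2,7)@(5, 15): e=[12,9,9] → X
    (3,7)@(7, 15): e=[0,-15,45] → .  [on edge]
    (2,8)@(5, 17): e=[16,7,7] → X
    (3,8)@(7, 17): e=[4,-17,43] → .
    (2,9)@(5, 19): e=[20,5,5] → X
    (3,9)@(7, 19): e=[8,-19,41] → .
  covered (7 px):
    . . . .
    . . . .
    . . . .
    . . . .
    . . . .
    . . X .
    . . X .
    . . X .
    . . X .
    . . X .
    . . X .
    . . X .
T1:
  2·area = 12  (B↔C swapped to make it positive)
  edge (1, 18)→(0, 16): d=(-1,-2) top-left  bias=+0
  edge (0, 16)→(8, 20): d=(8,4) right/bottom  bias=-1
  edge (8, 20)→(1, 18): d=(-7,-2) top-left  bias=+0
    (0,8)@(1, 17): e=[1,4,7] → X
    (1,8)@(3, 17): e=[5,-4,11] → .
    (0,9)@(1, 19): e=[-1,20,-7] → .
    (2,9)@(5, 19): e=[7,4,1] → X
    (3,9)@(7, 19): e=[11,-4,5] → .
    (2,10)@(5, 21): e=[5,20,-13] → .
  covered (2 px):
    . . . .
    . . . .
    . . . .
    . . . .
    . . . .
    . . . .
    . . . .
    . . . .
    X . . .
    . . X .
    . . . .
    . . . .
T2:
  2·area = 104  (B↔C swapped to make it positive)
  edge (8, 10)→(4, 22): d=(-4,12) right/bottom  bias=-1
  edge (4, 22)→(2, 2): d=(-2,-20) top-left  bias=+0
  edge (2, 2)→(8, 10): d=(6,8) right/bottom  bias=-1
    (1,2)@(3, 5): e=[80,14,10] → X
    (2,2)@(5, 5): e=[56,54,-6] → .
    (1,3)@(3, 7): e=[72,10,22] → X
    (2,3)@(5, 7): e=[48,50,6] → X
    (3,3)@(7, 7): e=[24,90,-10] → .
    (1,4)@(3, 9): e=[64,6,34] → X
    (3,4)@(7, 9): e=[16,86,2] → X
    (1,5)@(3, 11): e=[56,2,46] → X
    (1,6)@(3, 13): e=[48,-2,58] → .
    (2,6)@(5, 13): e=[24,38,42] → X
    (3,6)@(7, 13): e=[0,78,26] → .  [on edge]
    (2,7)@(5, 15): e=[16,34,54] → X
    (2,9)@(5, 19): e=[0,26,78] → .  [on edge]
  covered (12 px):
    . . . .
    . . . .
    . X . .
    . X X .
    . X X X
    . X X X
    . . X .
    . . X .
    . . X .
    . . . .
    . . . .
    . . . .

Result: [9,9,12]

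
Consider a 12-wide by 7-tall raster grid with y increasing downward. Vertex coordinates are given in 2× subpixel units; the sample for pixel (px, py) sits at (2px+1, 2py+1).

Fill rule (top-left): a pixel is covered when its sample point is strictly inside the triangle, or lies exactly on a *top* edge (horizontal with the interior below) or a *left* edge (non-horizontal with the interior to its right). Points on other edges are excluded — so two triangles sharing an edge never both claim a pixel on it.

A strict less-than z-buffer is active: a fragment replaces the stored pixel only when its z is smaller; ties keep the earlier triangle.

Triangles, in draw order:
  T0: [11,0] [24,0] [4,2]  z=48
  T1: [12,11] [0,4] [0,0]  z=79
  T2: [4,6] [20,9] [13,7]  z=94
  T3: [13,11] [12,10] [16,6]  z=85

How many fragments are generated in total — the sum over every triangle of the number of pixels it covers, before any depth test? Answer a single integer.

T0:
  2·area = 26
  edge (11, 0)→(24, 0): d=(13,0) top-left  bias=+0
  edge (24, 0)→(4, 2): d=(-20,2) right/bottom  bias=-1
  edge (4, 2)→(11, 0): d=(7,-2) top-left  bias=+0
    (4,0)@(9, 1): e=[13,10,3] → X
    (5,0)@(11, 1): e=[13,6,7] → X
    (6,0)@(13, 1): e=[13,2,11] → X
    (7,0)@(15, 1): e=[13,-2,15] → .
    (4,1)@(9, 3): e=[39,-30,17] → .
    (5,1)@(11, 3): e=[39,-34,21] → .
    (6,1)@(13, 3): e=[39,-38,25] → .
  covered (3 px):
    . . . . X X X . . . . .
    . . . . . . . . . . . .
    . . . . . . . . . . . .
    . . . . . . . . . . . .
    . . . . . . . . . . . .
    . . . . . . . . . . . .
    . . . . . . . . . . . .
T1:
  2·area = 48
  edge (12, 11)→(0, 4): d=(-12,-7) top-left  bias=+0
  edge (0, 4)→(0, 0): d=(0,-4) top-left  bias=+0
  edge (0, 0)→(12, 11): d=(12,11) right/bottom  bias=-1
    (0,0)@(1, 1): e=[43,4,1] → X
    (1,0)@(3, 1): e=[57,12,-21] → .
    (0,1)@(1, 3): e=[19,4,25] → X
    (1,1)@(3, 3): e=[33,12,3] → X
    (2,1)@(5, 3): e=[47,20,-19] → .
    (0,2)@(1, 5): e=[-5,4,49] → .
    (1,2)@(3, 5): e=[9,12,27] → X
    (2,2)@(5, 5): e=[23,20,5] → X
    (3,2)@(7, 5): e=[37,28,-17] → .
    (1,3)@(3, 7): e=[-15,12,51] → .
    (2,3)@(5, 7): e=[-1,20,29] → .
    (3,3)@(7, 7): e=[13,28,7] → X
  covered (7 px):
    X . . . . . . . . . . .
    X X . . . . . . . . . .
    . X X . . . . . . . . .
    . . . X . . . . . . . .
    . . . . X . . . . . . .
    . . . . . . . . . . . .
    . . . . . . . . . . . .
T2:
  2·area = 11  (B↔C swapped to make it positive)
  edge (4, 6)→(13, 7): d=(9,1) right/bottom  bias=-1
  edge (13, 7)→(20, 9): d=(7,2) right/bottom  bias=-1
  edge (20, 9)→(4, 6): d=(-16,-3) top-left  bias=+0
    (5,3)@(11, 7): e=[2,4,5] → X
    (6,3)@(13, 7): e=[0,0,11] → .  [on edge]
    (5,4)@(11, 9): e=[20,18,-27] → .
  covered (1 px):
    . . . . . . . . . . . .
    . . . . . . . . . . . .
    . . . . . . . . . . . .
    . . . . . X . . . . . .
    . . . . . . . . . . . .
    . . . . . . . . . . . .
    . . . . . . . . . . . .
T3:
  2·area = 8
  edge (13, 11)→(12, 10): d=(-1,-1) top-left  bias=+0
  edge (12, 10)→(16, 6): d=(4,-4) top-left  bias=+0
  edge (16, 6)→(13, 11): d=(-3,5) right/bottom  bias=-1
    (1,0)@(3, 1): e=[0,-72,80] → .  [on edge]
    (9,0)@(19, 1): e=[16,-8,0] → .  [on edge]
    (10,0)@(21, 1): e=[18,0,-10] → .  [on edge]
    (2,1)@(5, 3): e=[0,-56,64] → .  [on edge]
    (9,1)@(19, 3): e=[14,0,-6] → .  [on edge]
    (3,2)@(7, 5): e=[0,-40,48] → .  [on edge]
    (8,2)@(17, 5): e=[10,0,-2] → .  [on edge]
    (4,3)@(9, 7): e=[0,-24,32] → .  [on edge]
    (7,3)@(15, 7): e=[6,0,2] → X  [on edge]
    (8,3)@(17, 7): e=[8,8,-8] → .
    (5,4)@(11, 9): e=[0,-8,16] → .  [on edge]
    (6,4)@(13, 9): e=[2,0,6] → X  [on edge]
    (5,5)@(11, 11): e=[-2,0,10] → .  [on edge]
    (6,5)@(13, 11): e=[0,8,0] → .  [on edge]
    (4,6)@(9, 13): e=[-6,0,14] → .  [on edge]
    (7,6)@(15, 13): e=[0,24,-16] → .  [on edge]
  covered (2 px):
    . . . . . . . . . . . .
    . . . . . . . . . . . .
    . . . . . . . . . . . .
    . . . . . . . X . . . .
    . . . . . . X . . . . .
    . . . . . . . . . . . .
    . . . . . . . . . . . .

Answer: 13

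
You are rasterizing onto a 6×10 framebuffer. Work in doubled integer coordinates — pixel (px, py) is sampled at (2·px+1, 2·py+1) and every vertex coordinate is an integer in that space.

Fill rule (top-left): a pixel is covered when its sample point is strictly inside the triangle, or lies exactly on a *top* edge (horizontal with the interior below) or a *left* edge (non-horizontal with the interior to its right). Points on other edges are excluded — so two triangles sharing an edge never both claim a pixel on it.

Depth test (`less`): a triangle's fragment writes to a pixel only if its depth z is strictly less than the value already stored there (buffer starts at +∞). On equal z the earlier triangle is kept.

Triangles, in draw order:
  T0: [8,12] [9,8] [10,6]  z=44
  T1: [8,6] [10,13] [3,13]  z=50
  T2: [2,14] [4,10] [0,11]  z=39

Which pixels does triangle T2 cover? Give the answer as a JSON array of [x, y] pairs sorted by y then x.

T0:
  2·area = 2
  edge (8, 12)→(9, 8): d=(1,-4) top-left  bias=+0
  edge (9, 8)→(10, 6): d=(1,-2) top-left  bias=+0
  edge (10, 6)→(8, 12): d=(-2,6) right/bottom  bias=-1
    (5,1)@(11, 3): e=[3,-1,0] → .  [on edge]
    (4,4)@(9, 9): e=[1,1,0] → .  [on edge]
    (3,7)@(7, 15): e=[-1,3,0] → .  [on edge]
  covered (0 px):
    . . . . . .
    . . . . . .
    . . . . . .
    . . . . . .
    . . . . . .
    . . . . . .
    . . . . . .
    . . . . . .
    . . . . . .
    . . . . . .
T1:
  2·area = 49
  edge (8, 6)→(10, 13): d=(2,7) right/bottom  bias=-1
  edge (10, 13)→(3, 13): d=(-7,0) right/bottom  bias=-1
  edge (3, 13)→(8, 6): d=(5,-7) top-left  bias=+0
    (3,4)@(7, 9): e=[13,28,8] → X
    (4,4)@(9, 9): e=[-1,28,22] → .
    (2,5)@(5, 11): e=[31,14,4] → X
    (4,5)@(9, 11): e=[3,14,32] → X
    (5,5)@(11, 11): e=[-11,14,46] → .
    (0,6)@(1, 13): e=[63,0,-14] → .  [on edge]
    (1,6)@(3, 13): e=[49,0,0] → .  [on edge]
    (2,6)@(5, 13): e=[35,0,14] → .  [on edge]
    (3,6)@(7, 13): e=[21,0,28] → .  [on edge]
    (4,6)@(9, 13): e=[7,0,42] → .  [on edge]
    (5,6)@(11, 13): e=[-7,0,56] → .  [on edge]
  covered (4 px):
    . . . . . .
    . . . . . .
    . . . . . .
    . . . . . .
    . . . X . .
    . . X X X .
    . . . . . .
    . . . . . .
    . . . . . .
    . . . . . .
T2:
  2·area = 14  (B↔C swapped to make it positive)
  edge (2, 14)→(0, 11): d=(-2,-3) top-left  bias=+0
  edge (0, 11)→(4, 10): d=(4,-1) top-left  bias=+0
  edge (4, 10)→(2, 14): d=(-2,4) right/bottom  bias=-1
    (0,5)@(1, 11): e=[3,1,10] → X
    (1,5)@(3, 11): e=[9,3,2] → X
    (2,5)@(5, 11): e=[15,5,-6] → .
    (0,6)@(1, 13): e=[-1,9,6] → .
    (1,6)@(3, 13): e=[5,11,-2] → .
  covered (2 px):
    . . . . . .
    . . . . . .
    . . . . . .
    . . . . . .
    . . . . . .
    X X . . . .
    . . . . . .
    . . . . . .
    . . . . . .
    . . . . . .

Answer: [[0,5],[1,5]]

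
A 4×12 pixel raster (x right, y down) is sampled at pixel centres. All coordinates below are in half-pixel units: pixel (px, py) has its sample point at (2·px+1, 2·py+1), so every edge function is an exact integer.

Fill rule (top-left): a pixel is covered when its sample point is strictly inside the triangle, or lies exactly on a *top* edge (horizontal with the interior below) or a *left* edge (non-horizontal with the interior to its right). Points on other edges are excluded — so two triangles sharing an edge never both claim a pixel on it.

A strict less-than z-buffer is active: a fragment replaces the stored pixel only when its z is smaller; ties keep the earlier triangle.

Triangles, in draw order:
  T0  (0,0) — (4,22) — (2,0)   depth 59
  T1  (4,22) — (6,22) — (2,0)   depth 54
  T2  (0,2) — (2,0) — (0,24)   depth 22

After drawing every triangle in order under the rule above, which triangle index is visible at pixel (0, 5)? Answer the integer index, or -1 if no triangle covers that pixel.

T0:
  2·area = 44  (B↔C swapped to make it positive)
  edge (0, 0)→(2, 0): d=(2,0) top-left  bias=+0
  edge (2, 0)→(4, 22): d=(2,22) right/bottom  bias=-1
  edge (4, 22)→(0, 0): d=(-4,-22) top-left  bias=+0
    (0,0)@(1, 1): e=[2,24,18] → X
    (1,0)@(3, 1): e=[2,-20,62] → .
    (0,1)@(1, 3): e=[6,28,10] → X
    (1,1)@(3, 3): e=[6,-16,54] → .
    (0,2)@(1, 5): e=[10,32,2] → X
    (1,2)@(3, 5): e=[10,-12,46] → .
    (0,3)@(1, 7): e=[14,36,-6] → .
    (1,5)@(3, 11): e=[22,0,22] → .  [on edge]
    (1,6)@(3, 13): e=[26,4,14] → X
    (2,6)@(5, 13): e=[26,-40,58] → .
    (1,7)@(3, 15): e=[30,8,6] → X
    (2,7)@(5, 15): e=[30,-36,50] → .
  covered (5 px):
    X . . .
    X . . .
    X . . .
    . . . .
    . . . .
    . . . .
    . X . .
    . X . .
    . . . .
    . . . .
    . . . .
    . . . .
T1:
  2·area = 44  (B↔C swapped to make it positive)
  edge (4, 22)→(2, 0): d=(-2,-22) top-left  bias=+0
  edge (2, 0)→(6, 22): d=(4,22) right/bottom  bias=-1
  edge (6, 22)→(4, 22): d=(-2,0) right/bottom  bias=-1
    (1,3)@(3, 7): e=[8,6,30] → X
    (2,3)@(5, 7): e=[52,-38,30] → .
    (1,4)@(3, 9): e=[4,14,26] → X
    (2,4)@(5, 9): e=[48,-30,26] → .
    (1,5)@(3, 11): e=[0,22,22] → X  [on edge]
    (2,5)@(5, 11): e=[44,-22,22] → .
    (1,6)@(3, 13): e=[-4,30,18] → .
    (2,8)@(5, 17): e=[32,2,10] → X
    (3,8)@(7, 17): e=[76,-42,10] → .
    (2,9)@(5, 19): e=[28,10,6] → X
    (3,9)@(7, 19): e=[72,-34,6] → .
    (2,10)@(5, 21): e=[24,18,2] → X
  covered (6 px):
    . . . .
    . . . .
    . . . .
    . X . .
    . X . .
    . X . .
    . . . .
    . . . .
    . . X .
    . . X .
    . . X .
    . . . .
T2:
  2·area = 44
  edge (0, 2)→(2, 0): d=(2,-2) top-left  bias=+0
  edge (2, 0)→(0, 24): d=(-2,24) right/bottom  bias=-1
  edge (0, 24)→(0, 2): d=(0,-22) top-left  bias=+0
    (0,0)@(1, 1): e=[0,22,22] → X  [on edge]
    (1,0)@(3, 1): e=[4,-26,66] → .
    (0,1)@(1, 3): e=[4,18,22] → X
    (1,1)@(3, 3): e=[8,-30,66] → .
    (0,2)@(1, 5): e=[8,14,22] → X
    (1,2)@(3, 5): e=[12,-34,66] → .
    (0,3)@(1, 7): e=[12,10,22] → X
    (1,3)@(3, 7): e=[16,-38,66] → .
    (0,4)@(1, 9): e=[16,6,22] → X
    (1,4)@(3, 9): e=[20,-42,66] → .
    (0,5)@(1, 11): e=[20,2,22] → X
    (1,5)@(3, 11): e=[24,-46,66] → .
  covered (6 px):
    X . . .
    X . . .
    X . . .
    X . . .
    X . . .
    X . . .
    . . . .
    . . . .
    . . . .
    . . . .
    . . . .
    . . . .

Z-buffer (winner per pixel, '.' = empty):
  2 . . .
  2 . . .
  2 . . .
  2 1 . .
  2 1 . .
  2 1 . .
  . 0 . .
  . 0 . .
  . . 1 .
  . . 1 .
  . . 1 .
  . . . .

Answer: 2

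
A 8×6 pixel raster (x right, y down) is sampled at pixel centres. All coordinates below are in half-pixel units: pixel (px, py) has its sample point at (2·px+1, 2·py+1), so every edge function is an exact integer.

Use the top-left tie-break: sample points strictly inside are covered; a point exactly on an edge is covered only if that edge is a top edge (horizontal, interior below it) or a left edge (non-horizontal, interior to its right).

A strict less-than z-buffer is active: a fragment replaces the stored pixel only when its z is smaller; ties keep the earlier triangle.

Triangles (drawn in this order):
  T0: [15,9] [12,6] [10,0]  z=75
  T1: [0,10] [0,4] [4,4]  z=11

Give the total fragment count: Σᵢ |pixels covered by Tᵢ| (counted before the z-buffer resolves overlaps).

T0:
  2·area = 12
  edge (15, 9)→(12, 6): d=(-3,-3) top-left  bias=+0
  edge (12, 6)→(10, 0): d=(-2,-6) top-left  bias=+0
  edge (10, 0)→(15, 9): d=(5,9) right/bottom  bias=-1
    (3,0)@(7, 1): e=[0,-20,32] → ·  [on edge]
    (4,1)@(9, 3): e=[0,-12,24] → ·  [on edge]
    (5,1)@(11, 3): e=[6,0,6] → █  [on edge]
    (6,1)@(13, 3): e=[12,12,-12] → ·
    (5,2)@(11, 5): e=[0,-4,16] → ·  [on edge]
    (6,3)@(13, 7): e=[0,4,8] → █  [on edge]
    (7,3)@(15, 7): e=[6,16,-10] → ·
    (6,4)@(13, 9): e=[-6,0,18] → ·  [on edge]
    (7,4)@(15, 9): e=[0,12,0] → ·  [on edge]
  covered (2 px):
    · · · · · · · ·
    · · · · · █ · ·
    · · · · · · · ·
    · · · · · · █ ·
    · · · · · · · ·
    · · · · · · · ·
T1:
  2·area = 24
  edge (0, 10)→(0, 4): d=(0,-6) top-left  bias=+0
  edge (0, 4)→(4, 4): d=(4,0) top-left  bias=+0
  edge (4, 4)→(0, 10): d=(-4,6) right/bottom  bias=-1
    (0,2)@(1, 5): e=[6,4,14] → █
    (1,2)@(3, 5): e=[18,4,2] → █
    (2,2)@(5, 5): e=[30,4,-10] → ·
    (0,3)@(1, 7): e=[6,12,6] → █
    (1,3)@(3, 7): e=[18,12,-6] → ·
    (0,4)@(1, 9): e=[6,20,-2] → ·
  covered (3 px):
    · · · · · · · ·
    · · · · · · · ·
    █ █ · · · · · ·
    █ · · · · · · ·
    · · · · · · · ·
    · · · · · · · ·

Final: 5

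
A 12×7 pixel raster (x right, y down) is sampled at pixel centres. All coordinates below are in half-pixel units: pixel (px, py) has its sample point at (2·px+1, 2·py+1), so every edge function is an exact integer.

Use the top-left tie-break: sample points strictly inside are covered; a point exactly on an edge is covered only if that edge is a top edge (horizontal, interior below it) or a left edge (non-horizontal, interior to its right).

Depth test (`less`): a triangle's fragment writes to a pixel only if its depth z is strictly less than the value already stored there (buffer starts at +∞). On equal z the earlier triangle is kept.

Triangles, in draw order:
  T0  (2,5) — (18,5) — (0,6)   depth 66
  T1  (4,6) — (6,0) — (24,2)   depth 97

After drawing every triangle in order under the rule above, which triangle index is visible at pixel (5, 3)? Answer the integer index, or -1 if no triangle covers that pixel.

T0:
  2·area = 16
  edge (2, 5)→(18, 5): d=(16,0) top-left  bias=+0
  edge (18, 5)→(0, 6): d=(-18,1) right/bottom  bias=-1
  edge (0, 6)→(2, 5): d=(2,-1) top-left  bias=+0
    (0,2)@(1, 5): e=[0,17,-1] → .  [on edge]
    (1,2)@(3, 5): e=[0,15,1] → X  [on edge]
    (2,2)@(5, 5): e=[0,13,3] → X  [on edge]
    (3,2)@(7, 5): e=[0,11,5] → X  [on edge]
    (4,2)@(9, 5): e=[0,9,7] → X  [on edge]
    (5,2)@(11, 5): e=[0,7,9] → X  [on edge]
    (6,2)@(13, 5): e=[0,5,11] → X  [on edge]
    (7,2)@(15, 5): e=[0,3,13] → X  [on edge]
    (8,2)@(17, 5): e=[0,1,15] → X  [on edge]
    (9,2)@(19, 5): e=[0,-1,17] → .  [on edge]
    (10,2)@(21, 5): e=[0,-3,19] → .  [on edge]
    (11,2)@(23, 5): e=[0,-5,21] → .  [on edge]
  covered (8 px):
    . . . . . . . . . . . .
    . . . . . . . . . . . .
    . X X X X X X X X . . .
    . . . . . . . . . . . .
    . . . . . . . . . . . .
    . . . . . . . . . . . .
    . . . . . . . . . . . .
T1:
  2·area = 112
  edge (4, 6)→(6, 0): d=(2,-6) top-left  bias=+0
  edge (6, 0)→(24, 2): d=(18,2) right/bottom  bias=-1
  edge (24, 2)→(4, 6): d=(-20,4) right/bottom  bias=-1
    (3,0)@(7, 1): e=[8,16,88] → X
    (4,0)@(9, 1): e=[20,12,80] → X
    (5,0)@(11, 1): e=[32,8,72] → X
    (6,0)@(13, 1): e=[44,4,64] → X
    (7,0)@(15, 1): e=[56,0,56] → .  [on edge]
    (2,1)@(5, 3): e=[0,56,56] → X  [on edge]
    (7,1)@(15, 3): e=[60,36,16] → X
    (8,1)@(17, 3): e=[72,32,8] → X
    (9,1)@(19, 3): e=[84,28,0] → .  [on edge]
    (2,2)@(5, 5): e=[4,92,16] → X
    (4,2)@(9, 5): e=[28,84,0] → .  [on edge]
    (5,2)@(11, 5): e=[40,80,-8] → .
    (1,4)@(3, 9): e=[0,168,-56] → .  [on edge]
  covered (13 px):
    . . . X X X X . . . . .
    . . X X X X X X X . . .
    . . X X . . . . . . . .
    . . . . . . . . . . . .
    . . . . . . . . . . . .
    . . . . . . . . . . . .
    . . . . . . . . . . . .

Z-buffer (winner per pixel, '.' = empty):
  . . . 1 1 1 1 . . . . .
  . . 1 1 1 1 1 1 1 . . .
  . 0 0 0 0 0 0 0 0 . . .
  . . . . . . . . . . . .
  . . . . . . . . . . . .
  . . . . . . . . . . . .
  . . . . . . . . . . . .

Final: -1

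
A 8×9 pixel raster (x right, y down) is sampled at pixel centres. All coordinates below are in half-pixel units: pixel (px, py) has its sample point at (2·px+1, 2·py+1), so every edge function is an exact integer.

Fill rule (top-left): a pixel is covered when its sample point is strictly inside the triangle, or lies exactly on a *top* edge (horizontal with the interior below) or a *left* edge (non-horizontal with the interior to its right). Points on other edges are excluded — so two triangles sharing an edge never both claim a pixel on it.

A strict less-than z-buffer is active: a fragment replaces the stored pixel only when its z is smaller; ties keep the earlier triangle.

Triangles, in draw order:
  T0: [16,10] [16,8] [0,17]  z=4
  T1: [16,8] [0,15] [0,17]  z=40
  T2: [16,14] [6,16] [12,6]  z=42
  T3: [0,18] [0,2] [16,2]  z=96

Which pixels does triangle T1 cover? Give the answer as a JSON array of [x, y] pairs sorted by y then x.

T0:
  2·area = 32  (B↔C swapped to make it positive)
  edge (16, 10)→(0, 17): d=(-16,7) right/bottom  bias=-1
  edge (0, 17)→(16, 8): d=(16,-9) top-left  bias=+0
  edge (16, 8)→(16, 10): d=(0,2) right/bottom  bias=-1
    (7,4)@(15, 9): e=[23,7,2] → X
    (5,5)@(11, 11): e=[19,3,10] → X
    (6,5)@(13, 11): e=[5,21,6] → X
    (7,5)@(15, 11): e=[-9,39,2] → .
    (4,6)@(9, 13): e=[1,17,14] → X
    (5,6)@(11, 13): e=[-13,35,10] → .
    (6,6)@(13, 13): e=[-27,53,6] → .
    (4,7)@(9, 15): e=[-31,49,14] → .
  covered (4 px):
    . . . . . . . .
    . . . . . . . .
    . . . . . . . .
    . . . . . . . .
    . . . . . . . X
    . . . . . X X .
    . . . . X . . .
    . . . . . . . .
    . . . . . . . .
T1:
  2·area = 32  (B↔C swapped to make it positive)
  edge (16, 8)→(0, 17): d=(-16,9) right/bottom  bias=-1
  edge (0, 17)→(0, 15): d=(0,-2) top-left  bias=+0
  edge (0, 15)→(16, 8): d=(16,-7) top-left  bias=+0
    (2,6)@(5, 13): e=[19,10,3] → X
    (3,6)@(7, 13): e=[1,14,17] → X
    (4,6)@(9, 13): e=[-17,18,31] → .
    (0,7)@(1, 15): e=[23,2,7] → X
    (1,7)@(3, 15): e=[5,6,21] → X
    (2,7)@(5, 15): e=[-13,10,35] → .
    (3,7)@(7, 15): e=[-31,14,49] → .
    (0,8)@(1, 17): e=[-9,2,39] → .
    (1,8)@(3, 17): e=[-27,6,53] → .
  covered (4 px):
    . . . . . . . .
    . . . . . . . .
    . . . . . . . .
    . . . . . . . .
    . . . . . . . .
    . . . . . . . .
    . . X X . . . .
    X X . . . . . .
    . . . . . . . .
T2:
  2·area = 88
  edge (16, 14)→(6, 16): d=(-10,2) right/bottom  bias=-1
  edge (6, 16)→(12, 6): d=(6,-10) top-left  bias=+0
  edge (12, 6)→(16, 14): d=(4,8) right/bottom  bias=-1
    (7,0)@(15, 1): e=[132,0,-44] → .  [on edge]
    (5,4)@(11, 9): e=[60,8,20] → X
    (6,4)@(13, 9): e=[56,28,4] → X
    (7,4)@(15, 9): e=[52,48,-12] → .
    (4,5)@(9, 11): e=[44,0,44] → X  [on edge]
    (7,5)@(15, 11): e=[32,60,-4] → .
    (4,6)@(9, 13): e=[24,12,52] → X
    (7,6)@(15, 13): e=[12,72,4] → X
    (3,7)@(7, 15): e=[8,4,76] → X
    (5,7)@(11, 15): e=[0,44,44] → .  [on edge]
    (6,7)@(13, 15): e=[-4,64,28] → .
    (7,7)@(15, 15): e=[-8,84,12] → .
    (0,8)@(1, 17): e=[0,-44,132] → .  [on edge]
  covered (11 px):
    . . . . . . . .
    . . . . . . . .
    . . . . . . . .
    . . . . . . . .
    . . . . . X X .
    . . . . X X X .
    . . . . X X X X
    . . . X X . . .
    . . . . . . . .
T3:
  2·area = 256
  edge (0, 18)→(0, 2): d=(0,-16) top-left  bias=+0
  edge (0, 2)→(16, 2): d=(16,0) top-left  bias=+0
  edge (16, 2)→(0, 18): d=(-16,16) right/bottom  bias=-1
    (0,1)@(1, 3): e=[16,16,224] → X
    (1,1)@(3, 3): e=[48,16,192] → X
    (2,1)@(5, 3): e=[80,16,160] → X
    (3,1)@(7, 3): e=[112,16,128] → X
    (4,1)@(9, 3): e=[144,16,96] → X
    (5,1)@(11, 3): e=[176,16,64] → X
    (6,1)@(13, 3): e=[208,16,32] → X
    (7,1)@(15, 3): e=[240,16,0] → .  [on edge]
    (0,2)@(1, 5): e=[16,48,192] → X
    (6,2)@(13, 5): e=[208,48,0] → .  [on edge]
    (0,3)@(1, 7): e=[16,80,160] → X
    (5,3)@(11, 7): e=[176,80,0] → .  [on edge]
    (4,4)@(9, 9): e=[144,112,0] → .  [on edge]
    (3,5)@(7, 11): e=[112,144,0] → .  [on edge]
    (2,6)@(5, 13): e=[80,176,0] → .  [on edge]
    (1,7)@(3, 15): e=[48,208,0] → .  [on edge]
    (0,8)@(1, 17): e=[16,240,0] → .  [on edge]
  covered (28 px):
    . . . . . . . .
    X X X X X X X .
    X X X X X X . .
    X X X X X . . .
    X X X X . . . .
    X X X . . . . .
    X X . . . . . .
    X . . . . . . .
    . . . . . . . .

Final: [[2,6],[3,6],[0,7],[1,7]]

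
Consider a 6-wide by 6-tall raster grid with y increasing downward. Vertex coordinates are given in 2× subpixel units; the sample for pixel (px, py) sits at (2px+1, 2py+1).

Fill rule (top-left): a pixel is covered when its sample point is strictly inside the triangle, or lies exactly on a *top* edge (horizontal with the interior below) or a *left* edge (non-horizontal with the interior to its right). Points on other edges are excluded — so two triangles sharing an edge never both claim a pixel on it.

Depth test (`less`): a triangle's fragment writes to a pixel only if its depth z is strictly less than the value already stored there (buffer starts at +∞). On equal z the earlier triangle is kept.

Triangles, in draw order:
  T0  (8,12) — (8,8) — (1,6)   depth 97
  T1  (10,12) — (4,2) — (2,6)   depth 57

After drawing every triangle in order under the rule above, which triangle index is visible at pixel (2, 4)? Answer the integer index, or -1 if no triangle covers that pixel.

T0:
  2·area = 28  (B↔C swapped to make it positive)
  edge (8, 12)→(1, 6): d=(-7,-6) top-left  bias=+0
  edge (1, 6)→(8, 8): d=(7,2) right/bottom  bias=-1
  edge (8, 8)→(8, 12): d=(0,4) right/bottom  bias=-1
    (1,3)@(3, 7): e=[5,3,20] → █
    (2,3)@(5, 7): e=[17,-1,12] → ·
    (1,4)@(3, 9): e=[-9,17,20] → ·
    (2,4)@(5, 9): e=[3,13,12] → █
    (3,4)@(7, 9): e=[15,9,4] → █
    (4,4)@(9, 9): e=[27,5,-4] → ·
    (2,5)@(5, 11): e=[-11,27,12] → ·
    (3,5)@(7, 11): e=[1,23,4] → █
    (4,5)@(9, 11): e=[13,19,-4] → ·
  covered (4 px):
    · · · · · ·
    · · · · · ·
    · · · · · ·
    · █ · · · ·
    · · █ █ · ·
    · · · █ · ·
T1:
  2·area = 44  (B↔C swapped to make it positive)
  edge (10, 12)→(2, 6): d=(-8,-6) top-left  bias=+0
  edge (2, 6)→(4, 2): d=(2,-4) top-left  bias=+0
  edge (4, 2)→(10, 12): d=(6,10) right/bottom  bias=-1
    (1,2)@(3, 5): e=[14,2,28] → █
    (2,2)@(5, 5): e=[26,10,8] → █
    (3,2)@(7, 5): e=[38,18,-12] → ·
    (1,3)@(3, 7): e=[-2,6,40] → ·
    (2,3)@(5, 7): e=[10,14,20] → █
    (3,3)@(7, 7): e=[22,22,0] → ·  [on edge]
    (2,4)@(5, 9): e=[-6,18,32] → ·
    (3,4)@(7, 9): e=[6,26,12] → █
    (4,4)@(9, 9): e=[18,34,-8] → ·
    (3,5)@(7, 11): e=[-10,30,24] → ·
    (4,5)@(9, 11): e=[2,38,4] → █
    (5,5)@(11, 11): e=[14,46,-16] → ·
  covered (5 px):
    · · · · · ·
    · · · · · ·
    · █ █ · · ·
    · · █ · · ·
    · · · █ · ·
    · · · · █ ·

Z-buffer (winner per pixel, '.' = empty):
  . . . . . .
  . . . . . .
  . 1 1 . . .
  . 0 1 . . .
  . . 0 1 . .
  . . . 0 1 .

Result: 0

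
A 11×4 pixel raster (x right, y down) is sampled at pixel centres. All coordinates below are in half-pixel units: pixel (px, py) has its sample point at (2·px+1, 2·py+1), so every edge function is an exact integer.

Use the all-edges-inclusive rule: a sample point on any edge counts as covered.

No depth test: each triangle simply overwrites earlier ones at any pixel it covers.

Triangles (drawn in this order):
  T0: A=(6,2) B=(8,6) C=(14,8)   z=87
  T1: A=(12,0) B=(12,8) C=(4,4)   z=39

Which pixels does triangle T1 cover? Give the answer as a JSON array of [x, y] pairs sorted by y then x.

T0:
  2·area = 20  (B↔C swapped to make it positive)
  edge (6, 2)→(14, 8): d=(8,6) inclusive
  edge (14, 8)→(8, 6): d=(-6,-2) inclusive
  edge (8, 6)→(6, 2): d=(-2,-4) inclusive
    (3,1)@(7, 3): e=[2,16,2] → X
    (4,1)@(9, 3): e=[-10,20,10] → .
    (2,2)@(5, 5): e=[30,0,-10] → .  [on edge]
    (3,2)@(7, 5): e=[18,4,-2] → .
    (4,2)@(9, 5): e=[6,8,6] → X
    (5,2)@(11, 5): e=[-6,12,14] → .
    (4,3)@(9, 7): e=[22,-4,2] → .
    (5,3)@(11, 7): e=[10,0,10] → X  [on edge]
    (6,3)@(13, 7): e=[-2,4,18] → .
  covered (3 px):
    . . . . . . . . . . .
    . . . X . . . . . . .
    . . . . X . . . . . .
    . . . . . X . . . . .
T1:
  2·area = 64
  edge (12, 0)→(12, 8): d=(0,8) inclusive
  edge (12, 8)→(4, 4): d=(-8,-4) inclusive
  edge (4, 4)→(12, 0): d=(8,-4) inclusive
    (5,0)@(11, 1): e=[8,52,4] → X
    (6,0)@(13, 1): e=[-8,60,12] → .
    (3,1)@(7, 3): e=[40,20,4] → X
    (4,1)@(9, 3): e=[24,28,12] → X
    (6,1)@(13, 3): e=[-8,44,28] → .
    (3,2)@(7, 5): e=[40,4,20] → X
    (6,2)@(13, 5): e=[-8,28,44] → .
    (3,3)@(7, 7): e=[40,-12,36] → .
    (4,3)@(9, 7): e=[24,-4,44] → .
    (5,3)@(11, 7): e=[8,4,52] → X
    (6,3)@(13, 7): e=[-8,12,60] → .
  covered (8 px):
    . . . . . X . . . . .
    . . . X X X . . . . .
    . . . X X X . . . . .
    . . . . . X . . . . .

Answer: [[5,0],[3,1],[4,1],[5,1],[3,2],[4,2],[5,2],[5,3]]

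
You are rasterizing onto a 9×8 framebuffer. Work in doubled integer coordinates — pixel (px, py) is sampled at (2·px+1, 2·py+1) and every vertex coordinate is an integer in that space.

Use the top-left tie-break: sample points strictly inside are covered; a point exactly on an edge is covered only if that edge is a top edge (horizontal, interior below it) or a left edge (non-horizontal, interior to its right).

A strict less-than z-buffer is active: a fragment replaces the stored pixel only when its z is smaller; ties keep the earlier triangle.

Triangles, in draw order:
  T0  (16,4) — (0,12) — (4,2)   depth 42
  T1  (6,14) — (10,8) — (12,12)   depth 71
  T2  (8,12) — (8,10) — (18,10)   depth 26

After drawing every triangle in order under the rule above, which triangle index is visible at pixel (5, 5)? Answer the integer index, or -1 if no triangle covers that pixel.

T0:
  2·area = 128
  edge (16, 4)→(0, 12): d=(-16,8) right/bottom  bias=-1
  edge (0, 12)→(4, 2): d=(4,-10) top-left  bias=+0
  edge (4, 2)→(16, 4): d=(12,2) right/bottom  bias=-1
    (2,1)@(5, 3): e=[104,14,10] → #
    (3,1)@(7, 3): e=[88,34,6] → #
    (4,1)@(9, 3): e=[72,54,2] → #
    (5,1)@(11, 3): e=[56,74,-2] → ·
    (1,2)@(3, 5): e=[88,2,38] → #
    (5,2)@(11, 5): e=[24,82,22] → #
    (6,2)@(13, 5): e=[8,102,18] → #
    (7,2)@(15, 5): e=[-8,122,14] → ·
    (1,3)@(3, 7): e=[56,10,62] → #
    (5,3)@(11, 7): e=[-8,90,46] → ·
    (6,3)@(13, 7): e=[-24,110,42] → ·
    (1,4)@(3, 9): e=[24,18,86] → #
  covered (16 px):
    · · · · · · · · ·
    · · # # # · · · ·
    · # # # # # # · ·
    · # # # # · · · ·
    · # # · · · · · ·
    # · · · · · · · ·
    · · · · · · · · ·
    · · · · · · · · ·
T1:
  2·area = 28
  edge (6, 14)→(10, 8): d=(4,-6) top-left  bias=+0
  edge (10, 8)→(12, 12): d=(2,4) right/bottom  bias=-1
  edge (12, 12)→(6, 14): d=(-6,2) right/bottom  bias=-1
    (4,5)@(9, 11): e=[6,10,12] → #
    (5,5)@(11, 11): e=[18,2,8] → #
    (6,5)@(13, 11): e=[30,-6,4] → ·
    (7,5)@(15, 11): e=[42,-14,0] → ·  [on edge]
    (3,6)@(7, 13): e=[2,22,4] → #
    (4,6)@(9, 13): e=[14,14,0] → ·  [on edge]
    (5,6)@(11, 13): e=[26,6,-4] → ·
    (1,7)@(3, 15): e=[-14,42,0] → ·  [on edge]
    (3,7)@(7, 15): e=[10,26,-8] → ·
  covered (3 px):
    · · · · · · · · ·
    · · · · · · · · ·
    · · · · · · · · ·
    · · · · · · · · ·
    · · · · · · · · ·
    · · · · # # · · ·
    · · · # · · · · ·
    · · · · · · · · ·
T2:
  2·area = 20
  edge (8, 12)→(8, 10): d=(0,-2) top-left  bias=+0
  edge (8, 10)→(18, 10): d=(10,0) top-left  bias=+0
  edge (18, 10)→(8, 12): d=(-10,2) right/bottom  bias=-1
    (4,5)@(9, 11): e=[2,10,8] → #
    (5,5)@(11, 11): e=[6,10,4] → #
    (6,5)@(13, 11): e=[10,10,0] → ·  [on edge]
    (1,6)@(3, 13): e=[-10,30,0] → ·  [on edge]
    (4,6)@(9, 13): e=[2,30,-12] → ·
    (5,6)@(11, 13): e=[6,30,-16] → ·
  covered (2 px):
    · · · · · · · · ·
    · · · · · · · · ·
    · · · · · · · · ·
    · · · · · · · · ·
    · · · · · · · · ·
    · · · · # # · · ·
    · · · · · · · · ·
    · · · · · · · · ·

Z-buffer (winner per pixel, '.' = empty):
  . . . . . . . . .
  . . 0 0 0 . . . .
  . 0 0 0 0 0 0 . .
  . 0 0 0 0 . . . .
  . 0 0 . . . . . .
  0 . . . 2 2 . . .
  . . . 1 . . . . .
  . . . . . . . . .

Answer: 2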